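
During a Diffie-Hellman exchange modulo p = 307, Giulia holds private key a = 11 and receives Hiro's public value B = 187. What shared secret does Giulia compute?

71

Shared key K = 187^11 mod 307.
187^1 ≡ 187 (mod 307)
187^2 = (187^1)^2 ≡ 187^2 = 34969 ≡ 278 (mod 307)
187^4 = (187^2)^2 ≡ 278^2 = 77284 ≡ 227 (mod 307)
187^8 = (187^4)^2 ≡ 227^2 = 51529 ≡ 260 (mod 307)
187^11 = 187^8 · 187^2 · 187^1 ≡ 260 · 278 · 187 ≡ 71 (mod 307).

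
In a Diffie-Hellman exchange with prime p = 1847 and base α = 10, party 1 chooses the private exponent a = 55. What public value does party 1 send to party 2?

Public value = 10^55 mod 1847.
10^1 ≡ 10 (mod 1847)
10^2 = (10^1)^2 ≡ 10^2 = 100 ≡ 100 (mod 1847)
10^4 = (10^2)^2 ≡ 100^2 = 10000 ≡ 765 (mod 1847)
10^8 = (10^4)^2 ≡ 765^2 = 585225 ≡ 1573 (mod 1847)
10^16 = (10^8)^2 ≡ 1573^2 = 2474329 ≡ 1196 (mod 1847)
10^32 = (10^16)^2 ≡ 1196^2 = 1430416 ≡ 838 (mod 1847)
10^55 = 10^32 · 10^16 · 10^4 · 10^2 · 10^1 ≡ 838 · 1196 · 765 · 100 · 10 ≡ 709 (mod 1847).

709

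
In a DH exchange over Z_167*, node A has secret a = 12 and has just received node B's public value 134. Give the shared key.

150

Shared key K = 134^12 mod 167.
134^1 ≡ 134 (mod 167)
134^2 = (134^1)^2 ≡ 134^2 = 17956 ≡ 87 (mod 167)
134^4 = (134^2)^2 ≡ 87^2 = 7569 ≡ 54 (mod 167)
134^8 = (134^4)^2 ≡ 54^2 = 2916 ≡ 77 (mod 167)
134^12 = 134^8 · 134^4 ≡ 77 · 54 ≡ 150 (mod 167).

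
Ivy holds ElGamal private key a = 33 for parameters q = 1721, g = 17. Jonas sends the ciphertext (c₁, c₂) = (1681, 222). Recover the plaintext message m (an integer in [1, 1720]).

39

Shared mask s = c₁^a mod q = 1681^33 mod 1721.
1681^1 ≡ 1681 (mod 1721)
1681^2 = (1681^1)^2 ≡ 1681^2 = 2825761 ≡ 1600 (mod 1721)
1681^4 = (1681^2)^2 ≡ 1600^2 = 2560000 ≡ 873 (mod 1721)
1681^8 = (1681^4)^2 ≡ 873^2 = 762129 ≡ 1447 (mod 1721)
1681^16 = (1681^8)^2 ≡ 1447^2 = 2093809 ≡ 1073 (mod 1721)
1681^32 = (1681^16)^2 ≡ 1073^2 = 1151329 ≡ 1701 (mod 1721)
1681^33 = 1681^32 · 1681^1 ≡ 1701 · 1681 ≡ 800 (mod 1721).
So s = 800; s⁻¹ ≡ 256 (mod 1721).
m = c₂ · s⁻¹ mod 1721 = 222 · 256 mod 1721 = 39.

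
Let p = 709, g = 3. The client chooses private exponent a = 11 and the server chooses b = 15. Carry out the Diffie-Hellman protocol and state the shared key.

The server sends B = g^b mod p = 3^15 mod 709.
3^1 ≡ 3 (mod 709)
3^2 = (3^1)^2 ≡ 3^2 = 9 ≡ 9 (mod 709)
3^4 = (3^2)^2 ≡ 9^2 = 81 ≡ 81 (mod 709)
3^8 = (3^4)^2 ≡ 81^2 = 6561 ≡ 180 (mod 709)
3^15 = 3^8 · 3^4 · 3^2 · 3^1 ≡ 180 · 81 · 9 · 3 ≡ 165 (mod 709).
So B = 165. The client then computes K = B^a mod p = 165^11 mod 709.
165^1 ≡ 165 (mod 709)
165^2 = (165^1)^2 ≡ 165^2 = 27225 ≡ 283 (mod 709)
165^4 = (165^2)^2 ≡ 283^2 = 80089 ≡ 681 (mod 709)
165^8 = (165^4)^2 ≡ 681^2 = 463761 ≡ 75 (mod 709)
165^11 = 165^8 · 165^2 · 165^1 ≡ 75 · 283 · 165 ≡ 374 (mod 709).

374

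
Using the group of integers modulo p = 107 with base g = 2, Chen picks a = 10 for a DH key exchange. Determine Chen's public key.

61

Public value = 2^10 mod 107.
2^1 ≡ 2 (mod 107)
2^2 = (2^1)^2 ≡ 2^2 = 4 ≡ 4 (mod 107)
2^4 = (2^2)^2 ≡ 4^2 = 16 ≡ 16 (mod 107)
2^8 = (2^4)^2 ≡ 16^2 = 256 ≡ 42 (mod 107)
2^10 = 2^8 · 2^2 ≡ 42 · 4 ≡ 61 (mod 107).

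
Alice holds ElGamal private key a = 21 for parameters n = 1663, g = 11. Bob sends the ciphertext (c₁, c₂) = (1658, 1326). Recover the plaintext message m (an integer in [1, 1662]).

629

Shared mask s = c₁^a mod n = 1658^21 mod 1663.
1658^1 ≡ 1658 (mod 1663)
1658^2 = (1658^1)^2 ≡ 1658^2 = 2748964 ≡ 25 (mod 1663)
1658^4 = (1658^2)^2 ≡ 25^2 = 625 ≡ 625 (mod 1663)
1658^8 = (1658^4)^2 ≡ 625^2 = 390625 ≡ 1483 (mod 1663)
1658^16 = (1658^8)^2 ≡ 1483^2 = 2199289 ≡ 803 (mod 1663)
1658^21 = 1658^16 · 1658^4 · 1658^1 ≡ 803 · 625 · 1658 ≡ 92 (mod 1663).
So s = 92; s⁻¹ ≡ 235 (mod 1663).
m = c₂ · s⁻¹ mod 1663 = 1326 · 235 mod 1663 = 629.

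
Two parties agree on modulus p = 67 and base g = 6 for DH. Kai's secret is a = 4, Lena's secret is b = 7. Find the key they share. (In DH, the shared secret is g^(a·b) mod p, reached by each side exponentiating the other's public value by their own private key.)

Lena sends B = g^b mod p = 6^7 mod 67.
6^1 ≡ 6 (mod 67)
6^2 = (6^1)^2 ≡ 6^2 = 36 ≡ 36 (mod 67)
6^4 = (6^2)^2 ≡ 36^2 = 1296 ≡ 23 (mod 67)
6^7 = 6^4 · 6^2 · 6^1 ≡ 23 · 36 · 6 ≡ 10 (mod 67).
So B = 10. Kai then computes K = B^a mod p = 10^4 mod 67.
10^1 ≡ 10 (mod 67)
10^2 = (10^1)^2 ≡ 10^2 = 100 ≡ 33 (mod 67)
10^4 = (10^2)^2 ≡ 33^2 = 1089 ≡ 17 (mod 67)

17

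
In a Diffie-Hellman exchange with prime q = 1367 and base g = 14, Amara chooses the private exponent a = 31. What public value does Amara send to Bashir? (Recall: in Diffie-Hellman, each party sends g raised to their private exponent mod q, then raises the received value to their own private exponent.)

485

Public value = 14^31 mod 1367.
14^1 ≡ 14 (mod 1367)
14^2 = (14^1)^2 ≡ 14^2 = 196 ≡ 196 (mod 1367)
14^4 = (14^2)^2 ≡ 196^2 = 38416 ≡ 140 (mod 1367)
14^8 = (14^4)^2 ≡ 140^2 = 19600 ≡ 462 (mod 1367)
14^16 = (14^8)^2 ≡ 462^2 = 213444 ≡ 192 (mod 1367)
14^31 = 14^16 · 14^8 · 14^4 · 14^2 · 14^1 ≡ 192 · 462 · 140 · 196 · 14 ≡ 485 (mod 1367).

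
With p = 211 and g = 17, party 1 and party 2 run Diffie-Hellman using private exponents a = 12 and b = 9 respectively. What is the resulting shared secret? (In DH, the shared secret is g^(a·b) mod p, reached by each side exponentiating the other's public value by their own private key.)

Party 2 sends B = g^b mod p = 17^9 mod 211.
17^1 ≡ 17 (mod 211)
17^2 = (17^1)^2 ≡ 17^2 = 289 ≡ 78 (mod 211)
17^4 = (17^2)^2 ≡ 78^2 = 6084 ≡ 176 (mod 211)
17^8 = (17^4)^2 ≡ 176^2 = 30976 ≡ 170 (mod 211)
17^9 = 17^8 · 17^1 ≡ 170 · 17 ≡ 147 (mod 211).
So B = 147. Party 1 then computes K = B^a mod p = 147^12 mod 211.
147^1 ≡ 147 (mod 211)
147^2 = (147^1)^2 ≡ 147^2 = 21609 ≡ 87 (mod 211)
147^4 = (147^2)^2 ≡ 87^2 = 7569 ≡ 184 (mod 211)
147^8 = (147^4)^2 ≡ 184^2 = 33856 ≡ 96 (mod 211)
147^12 = 147^8 · 147^4 ≡ 96 · 184 ≡ 151 (mod 211).

151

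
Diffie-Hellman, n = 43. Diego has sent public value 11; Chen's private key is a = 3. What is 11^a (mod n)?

41

Shared key K = 11^3 mod 43.
11^1 ≡ 11 (mod 43)
11^2 = (11^1)^2 ≡ 11^2 = 121 ≡ 35 (mod 43)
11^3 = 11^2 · 11^1 ≡ 35 · 11 ≡ 41 (mod 43).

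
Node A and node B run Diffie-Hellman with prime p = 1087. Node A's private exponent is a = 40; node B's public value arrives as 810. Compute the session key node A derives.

628

Shared key K = 810^40 mod 1087.
810^1 ≡ 810 (mod 1087)
810^2 = (810^1)^2 ≡ 810^2 = 656100 ≡ 639 (mod 1087)
810^4 = (810^2)^2 ≡ 639^2 = 408321 ≡ 696 (mod 1087)
810^8 = (810^4)^2 ≡ 696^2 = 484416 ≡ 701 (mod 1087)
810^16 = (810^8)^2 ≡ 701^2 = 491401 ≡ 77 (mod 1087)
810^32 = (810^16)^2 ≡ 77^2 = 5929 ≡ 494 (mod 1087)
810^40 = 810^32 · 810^8 ≡ 494 · 701 ≡ 628 (mod 1087).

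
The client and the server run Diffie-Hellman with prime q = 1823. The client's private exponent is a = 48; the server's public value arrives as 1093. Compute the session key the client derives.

Shared key K = 1093^48 mod 1823.
1093^1 ≡ 1093 (mod 1823)
1093^2 = (1093^1)^2 ≡ 1093^2 = 1194649 ≡ 584 (mod 1823)
1093^4 = (1093^2)^2 ≡ 584^2 = 341056 ≡ 155 (mod 1823)
1093^8 = (1093^4)^2 ≡ 155^2 = 24025 ≡ 326 (mod 1823)
1093^16 = (1093^8)^2 ≡ 326^2 = 106276 ≡ 542 (mod 1823)
1093^32 = (1093^16)^2 ≡ 542^2 = 293764 ≡ 261 (mod 1823)
1093^48 = 1093^32 · 1093^16 ≡ 261 · 542 ≡ 1091 (mod 1823).

1091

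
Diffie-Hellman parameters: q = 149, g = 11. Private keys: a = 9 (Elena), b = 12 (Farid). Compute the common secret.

Elena sends A = g^a mod q = 11^9 mod 149.
11^1 ≡ 11 (mod 149)
11^2 = (11^1)^2 ≡ 11^2 = 121 ≡ 121 (mod 149)
11^4 = (11^2)^2 ≡ 121^2 = 14641 ≡ 39 (mod 149)
11^8 = (11^4)^2 ≡ 39^2 = 1521 ≡ 31 (mod 149)
11^9 = 11^8 · 11^1 ≡ 31 · 11 ≡ 43 (mod 149).
So A = 43. Farid then computes K = A^b mod q = 43^12 mod 149.
43^1 ≡ 43 (mod 149)
43^2 = (43^1)^2 ≡ 43^2 = 1849 ≡ 61 (mod 149)
43^4 = (43^2)^2 ≡ 61^2 = 3721 ≡ 145 (mod 149)
43^8 = (43^4)^2 ≡ 145^2 = 21025 ≡ 16 (mod 149)
43^12 = 43^8 · 43^4 ≡ 16 · 145 ≡ 85 (mod 149).

85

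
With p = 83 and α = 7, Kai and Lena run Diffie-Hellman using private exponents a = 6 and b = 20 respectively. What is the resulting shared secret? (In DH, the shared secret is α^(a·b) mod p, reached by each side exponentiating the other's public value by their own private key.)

68

Kai sends A = α^a mod p = 7^6 mod 83.
7^1 ≡ 7 (mod 83)
7^2 = (7^1)^2 ≡ 7^2 = 49 ≡ 49 (mod 83)
7^4 = (7^2)^2 ≡ 49^2 = 2401 ≡ 77 (mod 83)
7^6 = 7^4 · 7^2 ≡ 77 · 49 ≡ 38 (mod 83).
So A = 38. Lena then computes K = A^b mod p = 38^20 mod 83.
38^1 ≡ 38 (mod 83)
38^2 = (38^1)^2 ≡ 38^2 = 1444 ≡ 33 (mod 83)
38^4 = (38^2)^2 ≡ 33^2 = 1089 ≡ 10 (mod 83)
38^8 = (38^4)^2 ≡ 10^2 = 100 ≡ 17 (mod 83)
38^16 = (38^8)^2 ≡ 17^2 = 289 ≡ 40 (mod 83)
38^20 = 38^16 · 38^4 ≡ 40 · 10 ≡ 68 (mod 83).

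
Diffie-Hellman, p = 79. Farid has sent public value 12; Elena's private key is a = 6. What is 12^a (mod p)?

21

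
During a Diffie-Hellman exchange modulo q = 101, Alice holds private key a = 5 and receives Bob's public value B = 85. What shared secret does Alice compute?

6

Shared key K = 85^5 mod 101.
85^1 ≡ 85 (mod 101)
85^2 = (85^1)^2 ≡ 85^2 = 7225 ≡ 54 (mod 101)
85^4 = (85^2)^2 ≡ 54^2 = 2916 ≡ 88 (mod 101)
85^5 = 85^4 · 85^1 ≡ 88 · 85 ≡ 6 (mod 101).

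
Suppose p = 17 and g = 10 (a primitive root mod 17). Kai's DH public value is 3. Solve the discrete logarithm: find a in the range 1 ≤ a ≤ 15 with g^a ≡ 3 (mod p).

11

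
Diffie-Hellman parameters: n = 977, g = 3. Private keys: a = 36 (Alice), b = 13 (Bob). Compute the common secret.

Alice sends A = g^a mod n = 3^36 mod 977.
3^1 ≡ 3 (mod 977)
3^2 = (3^1)^2 ≡ 3^2 = 9 ≡ 9 (mod 977)
3^4 = (3^2)^2 ≡ 9^2 = 81 ≡ 81 (mod 977)
3^8 = (3^4)^2 ≡ 81^2 = 6561 ≡ 699 (mod 977)
3^16 = (3^8)^2 ≡ 699^2 = 488601 ≡ 101 (mod 977)
3^32 = (3^16)^2 ≡ 101^2 = 10201 ≡ 431 (mod 977)
3^36 = 3^32 · 3^4 ≡ 431 · 81 ≡ 716 (mod 977).
So A = 716. Bob then computes K = A^b mod n = 716^13 mod 977.
716^1 ≡ 716 (mod 977)
716^2 = (716^1)^2 ≡ 716^2 = 512656 ≡ 708 (mod 977)
716^4 = (716^2)^2 ≡ 708^2 = 501264 ≡ 63 (mod 977)
716^8 = (716^4)^2 ≡ 63^2 = 3969 ≡ 61 (mod 977)
716^13 = 716^8 · 716^4 · 716^1 ≡ 61 · 63 · 716 ≡ 356 (mod 977).

356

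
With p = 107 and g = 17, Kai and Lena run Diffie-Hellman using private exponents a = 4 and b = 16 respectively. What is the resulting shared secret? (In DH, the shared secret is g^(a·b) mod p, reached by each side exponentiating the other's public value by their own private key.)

105

Lena sends B = g^b mod p = 17^16 mod 107.
17^1 ≡ 17 (mod 107)
17^2 = (17^1)^2 ≡ 17^2 = 289 ≡ 75 (mod 107)
17^4 = (17^2)^2 ≡ 75^2 = 5625 ≡ 61 (mod 107)
17^8 = (17^4)^2 ≡ 61^2 = 3721 ≡ 83 (mod 107)
17^16 = (17^8)^2 ≡ 83^2 = 6889 ≡ 41 (mod 107)
So B = 41. Kai then computes K = B^a mod p = 41^4 mod 107.
41^1 ≡ 41 (mod 107)
41^2 = (41^1)^2 ≡ 41^2 = 1681 ≡ 76 (mod 107)
41^4 = (41^2)^2 ≡ 76^2 = 5776 ≡ 105 (mod 107)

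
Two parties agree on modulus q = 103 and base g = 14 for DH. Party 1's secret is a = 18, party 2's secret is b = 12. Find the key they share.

Party 2 sends B = g^b mod q = 14^12 mod 103.
14^1 ≡ 14 (mod 103)
14^2 = (14^1)^2 ≡ 14^2 = 196 ≡ 93 (mod 103)
14^4 = (14^2)^2 ≡ 93^2 = 8649 ≡ 100 (mod 103)
14^8 = (14^4)^2 ≡ 100^2 = 10000 ≡ 9 (mod 103)
14^12 = 14^8 · 14^4 ≡ 9 · 100 ≡ 76 (mod 103).
So B = 76. Party 1 then computes K = B^a mod q = 76^18 mod 103.
76^1 ≡ 76 (mod 103)
76^2 = (76^1)^2 ≡ 76^2 = 5776 ≡ 8 (mod 103)
76^4 = (76^2)^2 ≡ 8^2 = 64 ≡ 64 (mod 103)
76^8 = (76^4)^2 ≡ 64^2 = 4096 ≡ 79 (mod 103)
76^16 = (76^8)^2 ≡ 79^2 = 6241 ≡ 61 (mod 103)
76^18 = 76^16 · 76^2 ≡ 61 · 8 ≡ 76 (mod 103).

76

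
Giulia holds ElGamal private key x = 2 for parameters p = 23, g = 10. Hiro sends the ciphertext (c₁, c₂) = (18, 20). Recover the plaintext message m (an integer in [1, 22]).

Shared mask s = c₁^x mod p = 18^2 mod 23.
18^1 ≡ 18 (mod 23)
18^2 = (18^1)^2 ≡ 18^2 = 324 ≡ 2 (mod 23)
So s = 2; s⁻¹ ≡ 12 (mod 23).
m = c₂ · s⁻¹ mod 23 = 20 · 12 mod 23 = 10.

10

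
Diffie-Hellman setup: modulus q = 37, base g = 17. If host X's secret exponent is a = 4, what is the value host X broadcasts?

Public value = 17^4 mod 37.
17^1 ≡ 17 (mod 37)
17^2 = (17^1)^2 ≡ 17^2 = 289 ≡ 30 (mod 37)
17^4 = (17^2)^2 ≡ 30^2 = 900 ≡ 12 (mod 37)

12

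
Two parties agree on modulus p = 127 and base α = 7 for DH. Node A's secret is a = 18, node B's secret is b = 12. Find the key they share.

Node A sends A = α^a mod p = 7^18 mod 127.
7^1 ≡ 7 (mod 127)
7^2 = (7^1)^2 ≡ 7^2 = 49 ≡ 49 (mod 127)
7^4 = (7^2)^2 ≡ 49^2 = 2401 ≡ 115 (mod 127)
7^8 = (7^4)^2 ≡ 115^2 = 13225 ≡ 17 (mod 127)
7^16 = (7^8)^2 ≡ 17^2 = 289 ≡ 35 (mod 127)
7^18 = 7^16 · 7^2 ≡ 35 · 49 ≡ 64 (mod 127).
So A = 64. Node B then computes K = A^b mod p = 64^12 mod 127.
64^1 ≡ 64 (mod 127)
64^2 = (64^1)^2 ≡ 64^2 = 4096 ≡ 32 (mod 127)
64^4 = (64^2)^2 ≡ 32^2 = 1024 ≡ 8 (mod 127)
64^8 = (64^4)^2 ≡ 8^2 = 64 ≡ 64 (mod 127)
64^12 = 64^8 · 64^4 ≡ 64 · 8 ≡ 4 (mod 127).

4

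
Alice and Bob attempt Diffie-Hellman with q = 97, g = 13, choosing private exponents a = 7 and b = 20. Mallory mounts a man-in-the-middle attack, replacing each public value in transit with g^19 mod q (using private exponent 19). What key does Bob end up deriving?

Bob receives Mallory's public value M = 13^19 mod 97 instead of the honest one.
13^1 ≡ 13 (mod 97)
13^2 = (13^1)^2 ≡ 13^2 = 169 ≡ 72 (mod 97)
13^4 = (13^2)^2 ≡ 72^2 = 5184 ≡ 43 (mod 97)
13^8 = (13^4)^2 ≡ 43^2 = 1849 ≡ 6 (mod 97)
13^16 = (13^8)^2 ≡ 6^2 = 36 ≡ 36 (mod 97)
13^19 = 13^16 · 13^2 · 13^1 ≡ 36 · 72 · 13 ≡ 37 (mod 97).
So M = 37. Bob computes K = M^20 mod 97.
37^1 ≡ 37 (mod 97)
37^2 = (37^1)^2 ≡ 37^2 = 1369 ≡ 11 (mod 97)
37^4 = (37^2)^2 ≡ 11^2 = 121 ≡ 24 (mod 97)
37^8 = (37^4)^2 ≡ 24^2 = 576 ≡ 91 (mod 97)
37^16 = (37^8)^2 ≡ 91^2 = 8281 ≡ 36 (mod 97)
37^20 = 37^16 · 37^4 ≡ 36 · 24 ≡ 88 (mod 97).

88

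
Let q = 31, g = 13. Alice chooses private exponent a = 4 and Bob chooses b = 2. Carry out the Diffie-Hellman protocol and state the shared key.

7

Alice sends A = g^a mod q = 13^4 mod 31.
13^1 ≡ 13 (mod 31)
13^2 = (13^1)^2 ≡ 13^2 = 169 ≡ 14 (mod 31)
13^4 = (13^2)^2 ≡ 14^2 = 196 ≡ 10 (mod 31)
So A = 10. Bob then computes K = A^b mod q = 10^2 mod 31.
10^1 ≡ 10 (mod 31)
10^2 = (10^1)^2 ≡ 10^2 = 100 ≡ 7 (mod 31)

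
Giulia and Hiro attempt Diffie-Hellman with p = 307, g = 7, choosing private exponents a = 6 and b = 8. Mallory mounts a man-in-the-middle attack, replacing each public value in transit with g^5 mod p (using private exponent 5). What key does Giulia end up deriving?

295

Giulia receives Mallory's public value M = 7^5 mod 307 instead of the honest one.
7^1 ≡ 7 (mod 307)
7^2 = (7^1)^2 ≡ 7^2 = 49 ≡ 49 (mod 307)
7^4 = (7^2)^2 ≡ 49^2 = 2401 ≡ 252 (mod 307)
7^5 = 7^4 · 7^1 ≡ 252 · 7 ≡ 229 (mod 307).
So M = 229. Giulia computes K = M^6 mod 307.
229^1 ≡ 229 (mod 307)
229^2 = (229^1)^2 ≡ 229^2 = 52441 ≡ 251 (mod 307)
229^4 = (229^2)^2 ≡ 251^2 = 63001 ≡ 66 (mod 307)
229^6 = 229^4 · 229^2 ≡ 66 · 251 ≡ 295 (mod 307).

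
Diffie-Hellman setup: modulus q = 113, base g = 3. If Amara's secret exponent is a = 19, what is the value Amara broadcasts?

80

Public value = 3^19 mod 113.
3^1 ≡ 3 (mod 113)
3^2 = (3^1)^2 ≡ 3^2 = 9 ≡ 9 (mod 113)
3^4 = (3^2)^2 ≡ 9^2 = 81 ≡ 81 (mod 113)
3^8 = (3^4)^2 ≡ 81^2 = 6561 ≡ 7 (mod 113)
3^16 = (3^8)^2 ≡ 7^2 = 49 ≡ 49 (mod 113)
3^19 = 3^16 · 3^2 · 3^1 ≡ 49 · 9 · 3 ≡ 80 (mod 113).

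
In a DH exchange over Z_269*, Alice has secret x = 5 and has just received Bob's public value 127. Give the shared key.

34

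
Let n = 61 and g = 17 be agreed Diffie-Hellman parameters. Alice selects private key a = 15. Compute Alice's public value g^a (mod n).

50

Public value = 17^15 (mod 61).
17^1 ≡ 17 (mod 61)
17^2 = (17^1)^2 ≡ 17^2 = 289 ≡ 45 (mod 61)
17^4 = (17^2)^2 ≡ 45^2 = 2025 ≡ 12 (mod 61)
17^8 = (17^4)^2 ≡ 12^2 = 144 ≡ 22 (mod 61)
17^15 = 17^8 · 17^4 · 17^2 · 17^1 ≡ 22 · 12 · 45 · 17 ≡ 50 (mod 61).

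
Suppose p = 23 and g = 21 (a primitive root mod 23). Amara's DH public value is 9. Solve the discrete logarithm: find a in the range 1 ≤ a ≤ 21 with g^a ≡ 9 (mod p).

Try successive powers of 21 modulo 23:
21^1 ≡ 21
21^2 ≡ 4
21^3 ≡ 15
21^4 ≡ 16
21^5 ≡ 14
21^6 ≡ 18
21^7 ≡ 10
21^8 ≡ 3
21^9 ≡ 17
21^10 ≡ 12
21^11 ≡ 22
21^12 ≡ 2
21^13 ≡ 19
21^14 ≡ 8
21^15 ≡ 7
21^16 ≡ 9
Found: a = 16.

16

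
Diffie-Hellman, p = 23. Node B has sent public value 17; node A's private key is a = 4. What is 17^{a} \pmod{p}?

8

Shared key K = 17^4 mod 23.
17^1 ≡ 17 (mod 23)
17^2 = (17^1)^2 ≡ 17^2 = 289 ≡ 13 (mod 23)
17^4 = (17^2)^2 ≡ 13^2 = 169 ≡ 8 (mod 23)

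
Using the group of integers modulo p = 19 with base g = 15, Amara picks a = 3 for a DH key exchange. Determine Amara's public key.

12

Public value = 15^3 mod 19.
15^1 ≡ 15 (mod 19)
15^2 = (15^1)^2 ≡ 15^2 = 225 ≡ 16 (mod 19)
15^3 = 15^2 · 15^1 ≡ 16 · 15 ≡ 12 (mod 19).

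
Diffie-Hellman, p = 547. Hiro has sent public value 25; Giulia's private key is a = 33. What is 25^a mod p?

Shared key K = 25^33 mod 547.
25^1 ≡ 25 (mod 547)
25^2 = (25^1)^2 ≡ 25^2 = 625 ≡ 78 (mod 547)
25^4 = (25^2)^2 ≡ 78^2 = 6084 ≡ 67 (mod 547)
25^8 = (25^4)^2 ≡ 67^2 = 4489 ≡ 113 (mod 547)
25^16 = (25^8)^2 ≡ 113^2 = 12769 ≡ 188 (mod 547)
25^32 = (25^16)^2 ≡ 188^2 = 35344 ≡ 336 (mod 547)
25^33 = 25^32 · 25^1 ≡ 336 · 25 ≡ 195 (mod 547).

195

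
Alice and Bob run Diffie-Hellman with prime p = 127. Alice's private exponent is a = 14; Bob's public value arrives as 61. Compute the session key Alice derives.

Shared key K = 61^14 mod 127.
61^1 ≡ 61 (mod 127)
61^2 = (61^1)^2 ≡ 61^2 = 3721 ≡ 38 (mod 127)
61^4 = (61^2)^2 ≡ 38^2 = 1444 ≡ 47 (mod 127)
61^8 = (61^4)^2 ≡ 47^2 = 2209 ≡ 50 (mod 127)
61^14 = 61^8 · 61^4 · 61^2 ≡ 50 · 47 · 38 ≡ 19 (mod 127).

19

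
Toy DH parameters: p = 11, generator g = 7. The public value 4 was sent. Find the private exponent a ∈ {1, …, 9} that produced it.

6

Try successive powers of 7 modulo 11:
7^1 ≡ 7
7^2 ≡ 5
7^3 ≡ 2
7^4 ≡ 3
7^5 ≡ 10
7^6 ≡ 4
Found: a = 6.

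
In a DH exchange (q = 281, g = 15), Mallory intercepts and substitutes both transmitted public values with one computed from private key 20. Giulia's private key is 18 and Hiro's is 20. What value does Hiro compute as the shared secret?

Hiro receives Mallory's public value M = 15^20 mod 281 instead of the honest one.
15^1 ≡ 15 (mod 281)
15^2 = (15^1)^2 ≡ 15^2 = 225 ≡ 225 (mod 281)
15^4 = (15^2)^2 ≡ 225^2 = 50625 ≡ 45 (mod 281)
15^8 = (15^4)^2 ≡ 45^2 = 2025 ≡ 58 (mod 281)
15^16 = (15^8)^2 ≡ 58^2 = 3364 ≡ 273 (mod 281)
15^20 = 15^16 · 15^4 ≡ 273 · 45 ≡ 202 (mod 281).
So M = 202. Hiro computes K = M^20 mod 281.
202^1 ≡ 202 (mod 281)
202^2 = (202^1)^2 ≡ 202^2 = 40804 ≡ 59 (mod 281)
202^4 = (202^2)^2 ≡ 59^2 = 3481 ≡ 109 (mod 281)
202^8 = (202^4)^2 ≡ 109^2 = 11881 ≡ 79 (mod 281)
202^16 = (202^8)^2 ≡ 79^2 = 6241 ≡ 59 (mod 281)
202^20 = 202^16 · 202^4 ≡ 59 · 109 ≡ 249 (mod 281).

249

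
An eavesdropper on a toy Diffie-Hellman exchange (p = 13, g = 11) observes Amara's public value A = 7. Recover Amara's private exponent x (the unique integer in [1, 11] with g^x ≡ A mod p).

5

Try successive powers of 11 modulo 13:
11^1 ≡ 11
11^2 ≡ 4
11^3 ≡ 5
11^4 ≡ 3
11^5 ≡ 7
Found: x = 5.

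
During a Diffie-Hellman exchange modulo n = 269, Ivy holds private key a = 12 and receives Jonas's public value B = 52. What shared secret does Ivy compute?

226

Shared key K = 52^12 mod 269.
52^1 ≡ 52 (mod 269)
52^2 = (52^1)^2 ≡ 52^2 = 2704 ≡ 14 (mod 269)
52^4 = (52^2)^2 ≡ 14^2 = 196 ≡ 196 (mod 269)
52^8 = (52^4)^2 ≡ 196^2 = 38416 ≡ 218 (mod 269)
52^12 = 52^8 · 52^4 ≡ 218 · 196 ≡ 226 (mod 269).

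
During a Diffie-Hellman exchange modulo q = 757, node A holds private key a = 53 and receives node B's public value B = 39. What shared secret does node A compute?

Shared key K = 39^53 mod 757.
39^1 ≡ 39 (mod 757)
39^2 = (39^1)^2 ≡ 39^2 = 1521 ≡ 7 (mod 757)
39^4 = (39^2)^2 ≡ 7^2 = 49 ≡ 49 (mod 757)
39^8 = (39^4)^2 ≡ 49^2 = 2401 ≡ 130 (mod 757)
39^16 = (39^8)^2 ≡ 130^2 = 16900 ≡ 246 (mod 757)
39^32 = (39^16)^2 ≡ 246^2 = 60516 ≡ 713 (mod 757)
39^53 = 39^32 · 39^16 · 39^4 · 39^1 ≡ 713 · 246 · 49 · 39 ≡ 361 (mod 757).

361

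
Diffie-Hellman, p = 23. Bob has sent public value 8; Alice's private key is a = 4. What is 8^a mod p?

Shared key K = 8^4 mod 23.
8^1 ≡ 8 (mod 23)
8^2 = (8^1)^2 ≡ 8^2 = 64 ≡ 18 (mod 23)
8^4 = (8^2)^2 ≡ 18^2 = 324 ≡ 2 (mod 23)

2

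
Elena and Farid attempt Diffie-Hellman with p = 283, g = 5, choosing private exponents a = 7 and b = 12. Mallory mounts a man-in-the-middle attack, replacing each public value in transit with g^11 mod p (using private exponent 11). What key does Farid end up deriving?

281

Farid receives Mallory's public value M = 5^11 mod 283 instead of the honest one.
5^1 ≡ 5 (mod 283)
5^2 = (5^1)^2 ≡ 5^2 = 25 ≡ 25 (mod 283)
5^4 = (5^2)^2 ≡ 25^2 = 625 ≡ 59 (mod 283)
5^8 = (5^4)^2 ≡ 59^2 = 3481 ≡ 85 (mod 283)
5^11 = 5^8 · 5^2 · 5^1 ≡ 85 · 25 · 5 ≡ 154 (mod 283).
So M = 154. Farid computes K = M^12 mod 283.
154^1 ≡ 154 (mod 283)
154^2 = (154^1)^2 ≡ 154^2 = 23716 ≡ 227 (mod 283)
154^4 = (154^2)^2 ≡ 227^2 = 51529 ≡ 23 (mod 283)
154^8 = (154^4)^2 ≡ 23^2 = 529 ≡ 246 (mod 283)
154^12 = 154^8 · 154^4 ≡ 246 · 23 ≡ 281 (mod 283).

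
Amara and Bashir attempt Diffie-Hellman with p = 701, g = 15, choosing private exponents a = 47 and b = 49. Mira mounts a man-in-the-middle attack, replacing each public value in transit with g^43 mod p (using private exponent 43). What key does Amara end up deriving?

92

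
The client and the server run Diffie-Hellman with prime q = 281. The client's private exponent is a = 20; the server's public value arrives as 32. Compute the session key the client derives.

Shared key K = 32^20 mod 281.
32^1 ≡ 32 (mod 281)
32^2 = (32^1)^2 ≡ 32^2 = 1024 ≡ 181 (mod 281)
32^4 = (32^2)^2 ≡ 181^2 = 32761 ≡ 165 (mod 281)
32^8 = (32^4)^2 ≡ 165^2 = 27225 ≡ 249 (mod 281)
32^16 = (32^8)^2 ≡ 249^2 = 62001 ≡ 181 (mod 281)
32^20 = 32^16 · 32^4 ≡ 181 · 165 ≡ 79 (mod 281).

79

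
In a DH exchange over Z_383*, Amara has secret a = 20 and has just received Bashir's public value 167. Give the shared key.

Shared key K = 167^20 mod 383.
167^1 ≡ 167 (mod 383)
167^2 = (167^1)^2 ≡ 167^2 = 27889 ≡ 313 (mod 383)
167^4 = (167^2)^2 ≡ 313^2 = 97969 ≡ 304 (mod 383)
167^8 = (167^4)^2 ≡ 304^2 = 92416 ≡ 113 (mod 383)
167^16 = (167^8)^2 ≡ 113^2 = 12769 ≡ 130 (mod 383)
167^20 = 167^16 · 167^4 ≡ 130 · 304 ≡ 71 (mod 383).

71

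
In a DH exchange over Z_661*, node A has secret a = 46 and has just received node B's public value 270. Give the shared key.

464

Shared key K = 270^46 mod 661.
270^1 ≡ 270 (mod 661)
270^2 = (270^1)^2 ≡ 270^2 = 72900 ≡ 190 (mod 661)
270^4 = (270^2)^2 ≡ 190^2 = 36100 ≡ 406 (mod 661)
270^8 = (270^4)^2 ≡ 406^2 = 164836 ≡ 247 (mod 661)
270^16 = (270^8)^2 ≡ 247^2 = 61009 ≡ 197 (mod 661)
270^32 = (270^16)^2 ≡ 197^2 = 38809 ≡ 471 (mod 661)
270^46 = 270^32 · 270^8 · 270^4 · 270^2 ≡ 471 · 247 · 406 · 190 ≡ 464 (mod 661).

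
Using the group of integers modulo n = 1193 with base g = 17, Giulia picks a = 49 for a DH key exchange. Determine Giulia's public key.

701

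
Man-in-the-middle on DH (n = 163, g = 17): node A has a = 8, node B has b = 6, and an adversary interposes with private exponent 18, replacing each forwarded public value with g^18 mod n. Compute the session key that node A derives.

Node A receives an adversary's public value M = 17^18 mod 163 instead of the honest one.
17^1 ≡ 17 (mod 163)
17^2 = (17^1)^2 ≡ 17^2 = 289 ≡ 126 (mod 163)
17^4 = (17^2)^2 ≡ 126^2 = 15876 ≡ 65 (mod 163)
17^8 = (17^4)^2 ≡ 65^2 = 4225 ≡ 150 (mod 163)
17^16 = (17^8)^2 ≡ 150^2 = 22500 ≡ 6 (mod 163)
17^18 = 17^16 · 17^2 ≡ 6 · 126 ≡ 104 (mod 163).
So M = 104. Node A computes K = M^8 mod 163.
104^1 ≡ 104 (mod 163)
104^2 = (104^1)^2 ≡ 104^2 = 10816 ≡ 58 (mod 163)
104^4 = (104^2)^2 ≡ 58^2 = 3364 ≡ 104 (mod 163)
104^8 = (104^4)^2 ≡ 104^2 = 10816 ≡ 58 (mod 163)

58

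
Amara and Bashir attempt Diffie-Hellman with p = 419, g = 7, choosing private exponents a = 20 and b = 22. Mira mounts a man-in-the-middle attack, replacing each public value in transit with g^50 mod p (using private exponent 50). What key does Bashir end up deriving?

248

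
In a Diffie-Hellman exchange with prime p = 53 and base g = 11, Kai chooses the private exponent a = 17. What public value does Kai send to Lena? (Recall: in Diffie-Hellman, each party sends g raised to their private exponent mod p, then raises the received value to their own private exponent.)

40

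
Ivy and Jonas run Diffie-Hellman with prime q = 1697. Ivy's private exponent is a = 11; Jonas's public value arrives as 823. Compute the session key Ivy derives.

Shared key K = 823^11 mod 1697.
823^1 ≡ 823 (mod 1697)
823^2 = (823^1)^2 ≡ 823^2 = 677329 ≡ 226 (mod 1697)
823^4 = (823^2)^2 ≡ 226^2 = 51076 ≡ 166 (mod 1697)
823^8 = (823^4)^2 ≡ 166^2 = 27556 ≡ 404 (mod 1697)
823^11 = 823^8 · 823^2 · 823^1 ≡ 404 · 226 · 823 ≡ 32 (mod 1697).

32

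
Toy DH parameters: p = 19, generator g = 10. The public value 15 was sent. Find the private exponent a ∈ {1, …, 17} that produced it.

7

Try successive powers of 10 modulo 19:
10^1 ≡ 10
10^2 ≡ 5
10^3 ≡ 12
10^4 ≡ 6
10^5 ≡ 3
10^6 ≡ 11
10^7 ≡ 15
Found: a = 7.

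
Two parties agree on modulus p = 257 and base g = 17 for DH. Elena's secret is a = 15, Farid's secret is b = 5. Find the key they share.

223

Elena sends A = g^a mod p = 17^15 mod 257.
17^1 ≡ 17 (mod 257)
17^2 = (17^1)^2 ≡ 17^2 = 289 ≡ 32 (mod 257)
17^4 = (17^2)^2 ≡ 32^2 = 1024 ≡ 253 (mod 257)
17^8 = (17^4)^2 ≡ 253^2 = 64009 ≡ 16 (mod 257)
17^15 = 17^8 · 17^4 · 17^2 · 17^1 ≡ 16 · 253 · 32 · 17 ≡ 136 (mod 257).
So A = 136. Farid then computes K = A^b mod p = 136^5 mod 257.
136^1 ≡ 136 (mod 257)
136^2 = (136^1)^2 ≡ 136^2 = 18496 ≡ 249 (mod 257)
136^4 = (136^2)^2 ≡ 249^2 = 62001 ≡ 64 (mod 257)
136^5 = 136^4 · 136^1 ≡ 64 · 136 ≡ 223 (mod 257).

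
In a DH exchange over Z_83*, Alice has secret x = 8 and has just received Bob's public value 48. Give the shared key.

59

Shared key K = 48^8 mod 83.
48^1 ≡ 48 (mod 83)
48^2 = (48^1)^2 ≡ 48^2 = 2304 ≡ 63 (mod 83)
48^4 = (48^2)^2 ≡ 63^2 = 3969 ≡ 68 (mod 83)
48^8 = (48^4)^2 ≡ 68^2 = 4624 ≡ 59 (mod 83)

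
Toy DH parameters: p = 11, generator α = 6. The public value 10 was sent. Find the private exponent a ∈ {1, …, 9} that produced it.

5

Try successive powers of 6 modulo 11:
6^1 ≡ 6
6^2 ≡ 3
6^3 ≡ 7
6^4 ≡ 9
6^5 ≡ 10
Found: a = 5.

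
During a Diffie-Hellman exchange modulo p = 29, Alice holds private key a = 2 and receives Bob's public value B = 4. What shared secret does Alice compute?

16

Shared key K = 4^2 mod 29.
4^1 ≡ 4 (mod 29)
4^2 = (4^1)^2 ≡ 4^2 = 16 ≡ 16 (mod 29)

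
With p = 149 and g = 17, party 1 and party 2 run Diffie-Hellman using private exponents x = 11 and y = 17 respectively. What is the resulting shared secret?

Party 2 sends B = g^y mod p = 17^17 mod 149.
17^1 ≡ 17 (mod 149)
17^2 = (17^1)^2 ≡ 17^2 = 289 ≡ 140 (mod 149)
17^4 = (17^2)^2 ≡ 140^2 = 19600 ≡ 81 (mod 149)
17^8 = (17^4)^2 ≡ 81^2 = 6561 ≡ 5 (mod 149)
17^16 = (17^8)^2 ≡ 5^2 = 25 ≡ 25 (mod 149)
17^17 = 17^16 · 17^1 ≡ 25 · 17 ≡ 127 (mod 149).
So B = 127. Party 1 then computes K = B^x mod p = 127^11 mod 149.
127^1 ≡ 127 (mod 149)
127^2 = (127^1)^2 ≡ 127^2 = 16129 ≡ 37 (mod 149)
127^4 = (127^2)^2 ≡ 37^2 = 1369 ≡ 28 (mod 149)
127^8 = (127^4)^2 ≡ 28^2 = 784 ≡ 39 (mod 149)
127^11 = 127^8 · 127^2 · 127^1 ≡ 39 · 37 · 127 ≡ 140 (mod 149).

140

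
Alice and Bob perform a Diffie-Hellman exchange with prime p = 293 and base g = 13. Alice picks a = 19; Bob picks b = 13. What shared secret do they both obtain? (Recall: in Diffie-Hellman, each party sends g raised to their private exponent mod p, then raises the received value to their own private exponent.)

Bob sends B = g^b mod p = 13^13 mod 293.
13^1 ≡ 13 (mod 293)
13^2 = (13^1)^2 ≡ 13^2 = 169 ≡ 169 (mod 293)
13^4 = (13^2)^2 ≡ 169^2 = 28561 ≡ 140 (mod 293)
13^8 = (13^4)^2 ≡ 140^2 = 19600 ≡ 262 (mod 293)
13^13 = 13^8 · 13^4 · 13^1 ≡ 262 · 140 · 13 ≡ 129 (mod 293).
So B = 129. Alice then computes K = B^a mod p = 129^19 mod 293.
129^1 ≡ 129 (mod 293)
129^2 = (129^1)^2 ≡ 129^2 = 16641 ≡ 233 (mod 293)
129^4 = (129^2)^2 ≡ 233^2 = 54289 ≡ 84 (mod 293)
129^8 = (129^4)^2 ≡ 84^2 = 7056 ≡ 24 (mod 293)
129^16 = (129^8)^2 ≡ 24^2 = 576 ≡ 283 (mod 293)
129^19 = 129^16 · 129^2 · 129^1 ≡ 283 · 233 · 129 ≡ 48 (mod 293).

48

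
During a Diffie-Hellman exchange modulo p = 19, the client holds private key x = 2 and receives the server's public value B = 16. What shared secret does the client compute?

9

Shared key K = 16^2 mod 19.
16^1 ≡ 16 (mod 19)
16^2 = (16^1)^2 ≡ 16^2 = 256 ≡ 9 (mod 19)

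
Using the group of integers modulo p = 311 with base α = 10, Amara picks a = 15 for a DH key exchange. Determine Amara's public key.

89

Public value = 10^15 mod 311.
10^1 ≡ 10 (mod 311)
10^2 = (10^1)^2 ≡ 10^2 = 100 ≡ 100 (mod 311)
10^4 = (10^2)^2 ≡ 100^2 = 10000 ≡ 48 (mod 311)
10^8 = (10^4)^2 ≡ 48^2 = 2304 ≡ 127 (mod 311)
10^15 = 10^8 · 10^4 · 10^2 · 10^1 ≡ 127 · 48 · 100 · 10 ≡ 89 (mod 311).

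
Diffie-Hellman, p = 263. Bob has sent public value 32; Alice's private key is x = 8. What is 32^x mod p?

Shared key K = 32^8 mod 263.
32^1 ≡ 32 (mod 263)
32^2 = (32^1)^2 ≡ 32^2 = 1024 ≡ 235 (mod 263)
32^4 = (32^2)^2 ≡ 235^2 = 55225 ≡ 258 (mod 263)
32^8 = (32^4)^2 ≡ 258^2 = 66564 ≡ 25 (mod 263)

25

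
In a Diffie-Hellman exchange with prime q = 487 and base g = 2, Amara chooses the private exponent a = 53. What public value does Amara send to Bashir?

Public value = 2^53 mod 487.
2^1 ≡ 2 (mod 487)
2^2 = (2^1)^2 ≡ 2^2 = 4 ≡ 4 (mod 487)
2^4 = (2^2)^2 ≡ 4^2 = 16 ≡ 16 (mod 487)
2^8 = (2^4)^2 ≡ 16^2 = 256 ≡ 256 (mod 487)
2^16 = (2^8)^2 ≡ 256^2 = 65536 ≡ 278 (mod 487)
2^32 = (2^16)^2 ≡ 278^2 = 77284 ≡ 338 (mod 487)
2^53 = 2^32 · 2^16 · 2^4 · 2^1 ≡ 338 · 278 · 16 · 2 ≡ 110 (mod 487).

110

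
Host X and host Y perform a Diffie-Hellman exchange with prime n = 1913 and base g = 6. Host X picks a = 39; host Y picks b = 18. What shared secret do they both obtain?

1414

Host Y sends B = g^b mod n = 6^18 mod 1913.
6^1 ≡ 6 (mod 1913)
6^2 = (6^1)^2 ≡ 6^2 = 36 ≡ 36 (mod 1913)
6^4 = (6^2)^2 ≡ 36^2 = 1296 ≡ 1296 (mod 1913)
6^8 = (6^4)^2 ≡ 1296^2 = 1679616 ≡ 2 (mod 1913)
6^16 = (6^8)^2 ≡ 2^2 = 4 ≡ 4 (mod 1913)
6^18 = 6^16 · 6^2 ≡ 4 · 36 ≡ 144 (mod 1913).
So B = 144. Host X then computes K = B^a mod n = 144^39 mod 1913.
144^1 ≡ 144 (mod 1913)
144^2 = (144^1)^2 ≡ 144^2 = 20736 ≡ 1606 (mod 1913)
144^4 = (144^2)^2 ≡ 1606^2 = 2579236 ≡ 512 (mod 1913)
144^8 = (144^4)^2 ≡ 512^2 = 262144 ≡ 63 (mod 1913)
144^16 = (144^8)^2 ≡ 63^2 = 3969 ≡ 143 (mod 1913)
144^32 = (144^16)^2 ≡ 143^2 = 20449 ≡ 1319 (mod 1913)
144^39 = 144^32 · 144^4 · 144^2 · 144^1 ≡ 1319 · 512 · 1606 · 144 ≡ 1414 (mod 1913).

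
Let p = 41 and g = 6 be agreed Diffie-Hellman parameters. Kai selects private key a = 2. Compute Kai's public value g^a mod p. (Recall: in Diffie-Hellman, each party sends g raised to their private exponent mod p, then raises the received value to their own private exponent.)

36

Public value = 6^2 mod 41.
6^1 ≡ 6 (mod 41)
6^2 = (6^1)^2 ≡ 6^2 = 36 ≡ 36 (mod 41)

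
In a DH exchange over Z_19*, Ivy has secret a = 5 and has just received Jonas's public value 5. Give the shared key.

Shared key K = 5^5 mod 19.
5^1 ≡ 5 (mod 19)
5^2 = (5^1)^2 ≡ 5^2 = 25 ≡ 6 (mod 19)
5^4 = (5^2)^2 ≡ 6^2 = 36 ≡ 17 (mod 19)
5^5 = 5^4 · 5^1 ≡ 17 · 5 ≡ 9 (mod 19).

9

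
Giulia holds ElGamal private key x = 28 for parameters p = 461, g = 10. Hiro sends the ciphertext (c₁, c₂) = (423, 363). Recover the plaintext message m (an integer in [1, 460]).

Shared mask s = c₁^x mod p = 423^28 mod 461.
423^1 ≡ 423 (mod 461)
423^2 = (423^1)^2 ≡ 423^2 = 178929 ≡ 61 (mod 461)
423^4 = (423^2)^2 ≡ 61^2 = 3721 ≡ 33 (mod 461)
423^8 = (423^4)^2 ≡ 33^2 = 1089 ≡ 167 (mod 461)
423^16 = (423^8)^2 ≡ 167^2 = 27889 ≡ 229 (mod 461)
423^28 = 423^16 · 423^8 · 423^4 ≡ 229 · 167 · 33 ≡ 262 (mod 461).
So s = 262; s⁻¹ ≡ 322 (mod 461).
m = c₂ · s⁻¹ mod 461 = 363 · 322 mod 461 = 253.

253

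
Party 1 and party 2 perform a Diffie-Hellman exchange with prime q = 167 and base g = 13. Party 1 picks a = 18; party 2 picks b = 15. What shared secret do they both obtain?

48

Party 2 sends B = g^b mod q = 13^15 mod 167.
13^1 ≡ 13 (mod 167)
13^2 = (13^1)^2 ≡ 13^2 = 169 ≡ 2 (mod 167)
13^4 = (13^2)^2 ≡ 2^2 = 4 ≡ 4 (mod 167)
13^8 = (13^4)^2 ≡ 4^2 = 16 ≡ 16 (mod 167)
13^15 = 13^8 · 13^4 · 13^2 · 13^1 ≡ 16 · 4 · 2 · 13 ≡ 161 (mod 167).
So B = 161. Party 1 then computes K = B^a mod q = 161^18 mod 167.
161^1 ≡ 161 (mod 167)
161^2 = (161^1)^2 ≡ 161^2 = 25921 ≡ 36 (mod 167)
161^4 = (161^2)^2 ≡ 36^2 = 1296 ≡ 127 (mod 167)
161^8 = (161^4)^2 ≡ 127^2 = 16129 ≡ 97 (mod 167)
161^16 = (161^8)^2 ≡ 97^2 = 9409 ≡ 57 (mod 167)
161^18 = 161^16 · 161^2 ≡ 57 · 36 ≡ 48 (mod 167).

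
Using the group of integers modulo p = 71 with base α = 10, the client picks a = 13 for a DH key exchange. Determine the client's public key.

38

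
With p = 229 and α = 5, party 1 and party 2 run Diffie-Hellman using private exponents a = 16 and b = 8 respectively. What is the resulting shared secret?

Party 1 sends A = α^a mod p = 5^16 mod 229.
5^1 ≡ 5 (mod 229)
5^2 = (5^1)^2 ≡ 5^2 = 25 ≡ 25 (mod 229)
5^4 = (5^2)^2 ≡ 25^2 = 625 ≡ 167 (mod 229)
5^8 = (5^4)^2 ≡ 167^2 = 27889 ≡ 180 (mod 229)
5^16 = (5^8)^2 ≡ 180^2 = 32400 ≡ 111 (mod 229)
So A = 111. Party 2 then computes K = A^b mod p = 111^8 mod 229.
111^1 ≡ 111 (mod 229)
111^2 = (111^1)^2 ≡ 111^2 = 12321 ≡ 184 (mod 229)
111^4 = (111^2)^2 ≡ 184^2 = 33856 ≡ 193 (mod 229)
111^8 = (111^4)^2 ≡ 193^2 = 37249 ≡ 151 (mod 229)

151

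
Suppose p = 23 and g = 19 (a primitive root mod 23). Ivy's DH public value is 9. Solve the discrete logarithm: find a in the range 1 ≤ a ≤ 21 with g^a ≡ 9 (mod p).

Try successive powers of 19 modulo 23:
19^1 ≡ 19
19^2 ≡ 16
19^3 ≡ 5
19^4 ≡ 3
19^5 ≡ 11
19^6 ≡ 2
19^7 ≡ 15
19^8 ≡ 9
Found: a = 8.

8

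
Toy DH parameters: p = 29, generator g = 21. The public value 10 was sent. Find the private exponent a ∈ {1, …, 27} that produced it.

Try successive powers of 21 modulo 29:
21^1 ≡ 21
21^2 ≡ 6
21^3 ≡ 10
Found: a = 3.

3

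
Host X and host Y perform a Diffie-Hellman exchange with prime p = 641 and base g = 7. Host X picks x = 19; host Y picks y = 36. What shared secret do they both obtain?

63

Host Y sends B = g^y mod p = 7^36 mod 641.
7^1 ≡ 7 (mod 641)
7^2 = (7^1)^2 ≡ 7^2 = 49 ≡ 49 (mod 641)
7^4 = (7^2)^2 ≡ 49^2 = 2401 ≡ 478 (mod 641)
7^8 = (7^4)^2 ≡ 478^2 = 228484 ≡ 288 (mod 641)
7^16 = (7^8)^2 ≡ 288^2 = 82944 ≡ 255 (mod 641)
7^32 = (7^16)^2 ≡ 255^2 = 65025 ≡ 284 (mod 641)
7^36 = 7^32 · 7^4 ≡ 284 · 478 ≡ 501 (mod 641).
So B = 501. Host X then computes K = B^x mod p = 501^19 mod 641.
501^1 ≡ 501 (mod 641)
501^2 = (501^1)^2 ≡ 501^2 = 251001 ≡ 370 (mod 641)
501^4 = (501^2)^2 ≡ 370^2 = 136900 ≡ 367 (mod 641)
501^8 = (501^4)^2 ≡ 367^2 = 134689 ≡ 79 (mod 641)
501^16 = (501^8)^2 ≡ 79^2 = 6241 ≡ 472 (mod 641)
501^19 = 501^16 · 501^2 · 501^1 ≡ 472 · 370 · 501 ≡ 63 (mod 641).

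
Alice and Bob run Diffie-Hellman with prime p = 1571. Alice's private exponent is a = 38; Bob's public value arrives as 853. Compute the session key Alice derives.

511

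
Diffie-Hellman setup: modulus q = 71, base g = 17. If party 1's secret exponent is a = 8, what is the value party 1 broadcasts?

Public value = 17^8 mod 71.
17^1 ≡ 17 (mod 71)
17^2 = (17^1)^2 ≡ 17^2 = 289 ≡ 5 (mod 71)
17^4 = (17^2)^2 ≡ 5^2 = 25 ≡ 25 (mod 71)
17^8 = (17^4)^2 ≡ 25^2 = 625 ≡ 57 (mod 71)

57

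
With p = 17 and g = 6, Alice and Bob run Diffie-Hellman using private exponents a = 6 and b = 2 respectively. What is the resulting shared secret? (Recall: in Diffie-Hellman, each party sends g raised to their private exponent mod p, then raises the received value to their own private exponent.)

13

Bob sends B = g^b mod p = 6^2 mod 17.
6^1 ≡ 6 (mod 17)
6^2 = (6^1)^2 ≡ 6^2 = 36 ≡ 2 (mod 17)
So B = 2. Alice then computes K = B^a mod p = 2^6 mod 17.
2^1 ≡ 2 (mod 17)
2^2 = (2^1)^2 ≡ 2^2 = 4 ≡ 4 (mod 17)
2^4 = (2^2)^2 ≡ 4^2 = 16 ≡ 16 (mod 17)
2^6 = 2^4 · 2^2 ≡ 16 · 4 ≡ 13 (mod 17).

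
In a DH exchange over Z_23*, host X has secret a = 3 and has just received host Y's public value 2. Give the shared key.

Shared key K = 2^3 mod 23.
2^1 ≡ 2 (mod 23)
2^2 = (2^1)^2 ≡ 2^2 = 4 ≡ 4 (mod 23)
2^3 = 2^2 · 2^1 ≡ 4 · 2 ≡ 8 (mod 23).

8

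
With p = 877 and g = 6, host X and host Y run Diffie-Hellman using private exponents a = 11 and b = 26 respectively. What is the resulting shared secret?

Host X sends A = g^a mod p = 6^11 mod 877.
6^1 ≡ 6 (mod 877)
6^2 = (6^1)^2 ≡ 6^2 = 36 ≡ 36 (mod 877)
6^4 = (6^2)^2 ≡ 36^2 = 1296 ≡ 419 (mod 877)
6^8 = (6^4)^2 ≡ 419^2 = 175561 ≡ 161 (mod 877)
6^11 = 6^8 · 6^2 · 6^1 ≡ 161 · 36 · 6 ≡ 573 (mod 877).
So A = 573. Host Y then computes K = A^b mod p = 573^26 mod 877.
573^1 ≡ 573 (mod 877)
573^2 = (573^1)^2 ≡ 573^2 = 328329 ≡ 331 (mod 877)
573^4 = (573^2)^2 ≡ 331^2 = 109561 ≡ 813 (mod 877)
573^8 = (573^4)^2 ≡ 813^2 = 660969 ≡ 588 (mod 877)
573^16 = (573^8)^2 ≡ 588^2 = 345744 ≡ 206 (mod 877)
573^26 = 573^16 · 573^8 · 573^2 ≡ 206 · 588 · 331 ≡ 436 (mod 877).

436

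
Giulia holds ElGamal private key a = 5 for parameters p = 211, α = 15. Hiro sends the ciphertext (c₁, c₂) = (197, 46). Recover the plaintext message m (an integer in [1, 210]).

200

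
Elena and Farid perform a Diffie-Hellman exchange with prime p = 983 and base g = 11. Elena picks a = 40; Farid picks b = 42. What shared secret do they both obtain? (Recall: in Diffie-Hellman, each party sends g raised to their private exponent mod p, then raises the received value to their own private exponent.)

Farid sends B = g^b mod p = 11^42 mod 983.
11^1 ≡ 11 (mod 983)
11^2 = (11^1)^2 ≡ 11^2 = 121 ≡ 121 (mod 983)
11^4 = (11^2)^2 ≡ 121^2 = 14641 ≡ 879 (mod 983)
11^8 = (11^4)^2 ≡ 879^2 = 772641 ≡ 3 (mod 983)
11^16 = (11^8)^2 ≡ 3^2 = 9 ≡ 9 (mod 983)
11^32 = (11^16)^2 ≡ 9^2 = 81 ≡ 81 (mod 983)
11^42 = 11^32 · 11^8 · 11^2 ≡ 81 · 3 · 121 ≡ 896 (mod 983).
So B = 896. Elena then computes K = B^a mod p = 896^40 mod 983.
896^1 ≡ 896 (mod 983)
896^2 = (896^1)^2 ≡ 896^2 = 802816 ≡ 688 (mod 983)
896^4 = (896^2)^2 ≡ 688^2 = 473344 ≡ 521 (mod 983)
896^8 = (896^4)^2 ≡ 521^2 = 271441 ≡ 133 (mod 983)
896^16 = (896^8)^2 ≡ 133^2 = 17689 ≡ 978 (mod 983)
896^32 = (896^16)^2 ≡ 978^2 = 956484 ≡ 25 (mod 983)
896^40 = 896^32 · 896^8 ≡ 25 · 133 ≡ 376 (mod 983).

376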